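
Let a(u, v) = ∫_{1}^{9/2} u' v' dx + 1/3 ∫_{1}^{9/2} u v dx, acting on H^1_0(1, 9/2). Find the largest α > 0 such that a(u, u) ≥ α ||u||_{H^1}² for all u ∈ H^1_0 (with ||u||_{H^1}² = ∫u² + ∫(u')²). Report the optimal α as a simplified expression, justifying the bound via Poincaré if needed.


α = (49 + 12*π^2)/(3*(4*π^2 + 49))

Coercivity of a(·,·) on H^1_0(1, 9/2) means a(u, u) ≥ α ||u||_{H^1}² for every u ∈ H^1_0.
The interval has length L = 7/2, and Poincaré/coercivity depend only on L. Here a(u, u) = ∫(u')² + (1/3)·∫u².
Here 0 < c = 1/3 < 1. The condition a(u,u) ≥ α||u||_{H^1}² reads (1−α)∫(u')² ≥ (α−c)∫u². Any admissible α is ≤ 1 (rapidly oscillating u have ∫u²/∫(u')² → 0), and α = 1 would force 0 ≥ (1−c)∫u², impossible since c < 1; so 1−α > 0. By the sharp Poincaré inequality on H^1_0 of an interval of length L, ∫(u')² ≥ (π/L)²∫u² with equality for the first sine mode sin(π(x−x₀)/L) (x₀ the left endpoint), so the inequality holds for all u iff (1−α)(π/L)² ≥ α − c, i.e. α ≤ ((π/L)² + c)/((π/L)² + 1) = (1 + c(L/π)²)/(1 + (L/π)²). With (π/L)² = 4*π^2/49 and c = 1/3, the largest admissible constant is α = ((π/L)² + c)/((π/L)² + 1).
Simplifying, α = (49 + 12*π^2)/(3*(4*π^2 + 49)).


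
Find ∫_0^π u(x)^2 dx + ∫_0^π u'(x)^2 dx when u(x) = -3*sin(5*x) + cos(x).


||u||_{H^1(0,π)}^2 = 118*π

u'(x) = -sin(x) - 15*cos(5*x).
Expand u² and (u')² and integrate term by term on (0, π), using: for integers n ≥ 1, ∫_0^π sin²(nx) dx = ∫_0^π cos²(nx) dx = π/2; for n ≠ n', ∫_0^π sin(nx)sin(n'x) dx = ∫_0^π cos(nx)cos(n'x) dx = 0; and by product-to-sum, ∫_0^π sin(nx)cos(n'x) dx = ½∫_0^π [sin((n+n')x) + sin((n−n')x)] dx, which is 0 when n+n' is even and 2n/(n²−n'²) when n+n' is odd (it need not vanish on (0, π)).
  u² squared terms: (-3)²·∫sin(5x)² dx = 9·π/2 = 9*π/2;  (1)²·∫cos(x)² dx = 1·π/2 = π/2.
  u² cross terms: 2·(-3)·(1)·∫sin(5x)·cos(x) dx = -6·(0) = 0.
  So ∫_0^π u² dx = 9*π/2 + π/2 + 0 = 5*π.
  (u')² squared terms: (-1)²·∫sin(x)² dx = 1·π/2 = π/2;  (-15)²·∫cos(5x)² dx = 225·π/2 = 225*π/2.
  (u')² cross terms: 2·(-1)·(-15)·∫sin(x)·cos(5x) dx = 30·(0) = 0.
  So ∫_0^π (u')² dx = π/2 + 225*π/2 + 0 = 113*π.
||u||_{H^1}^2 = (5*π) + (113*π) = 118*π.


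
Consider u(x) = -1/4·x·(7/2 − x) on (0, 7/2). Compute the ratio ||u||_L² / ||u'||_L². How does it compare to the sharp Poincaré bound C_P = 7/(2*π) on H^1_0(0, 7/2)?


||u||_L² / ||u'||_L² = 7*sqrt(10)/20 < C_P = 7/(2*π).

u(x) = -1/4·x·(7/2 − x), so u'(x) = x/2 - 7/8.
u(x) = -1/4·x·(7/2 − x) vanishes at x = 0 and x = 7/2, so u ∈ H^1_0(0, 7/2). Differentiate via the product rule and integrate the resulting polynomials term by term.
  ∫_0^7/2 u² dx = ∫_0^7/2 (x^4/16 - 7*x^3/16 + 49*x^2/64) dx. Term by term:
    ∫_0^7/2 x^4/16 dx = 16807/2560;  ∫_0^7/2 -7*x^3/16 dx = -16807/1024;  ∫_0^7/2 49*x^2/64 dx = 16807/1536.
  Sum: 16807/2560 − 16807/1024 + 16807/1536 = 16807/15360.
  ∫_0^7/2 (u')² dx = ∫_0^7/2 (x^2/4 - 7*x/8 + 49/64) dx. Term by term:
    ∫_0^7/2 x^2/4 dx = 343/96;  ∫_0^7/2 -7*x/8 dx = -343/64;  ∫_0^7/2 49/64 dx = 343/128.
  Sum: 343/96 − 343/64 + 343/128 = 343/384.
∫_0^7/2 u² dx = 16807/15360, so ||u||_L² = 49*sqrt(105)/480.
∫_0^7/2 (u')² dx = 343/384, so ||u'||_L² = 7*sqrt(42)/48.
Ratio ||u||_L² / ||u'||_L² = 7*sqrt(10)/20.
Sharp Poincaré constant on H^1_0(0, 7/2) is C_P = L/π = 7/(2*π), achieved by sin(2*π/7·x).
A polynomial bump cannot attain the sharp Poincaré constant (only the first sine eigenfunction does), so the ratio is strictly less than C_P, consistent with ||u||_L² ≤ C_P ||u'||_L².


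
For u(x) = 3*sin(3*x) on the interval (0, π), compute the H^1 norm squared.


||u||_{H^1(0,π)}^2 = 45*π

u'(x) = 9*cos(3*x).
Expand u² and (u')² and integrate term by term on (0, π), using: for integers n ≥ 1, ∫_0^π sin²(nx) dx = ∫_0^π cos²(nx) dx = π/2; for n ≠ n', ∫_0^π sin(nx)sin(n'x) dx = ∫_0^π cos(nx)cos(n'x) dx = 0; and by product-to-sum, ∫_0^π sin(nx)cos(n'x) dx = ½∫_0^π [sin((n+n')x) + sin((n−n')x)] dx, which is 0 when n+n' is even and 2n/(n²−n'²) when n+n' is odd (it need not vanish on (0, π)).
  u² squared terms: (3)²·∫sin(3x)² dx = 9·π/2 = 9*π/2.
  So ∫_0^π u² dx = 9*π/2.
  (u')² squared terms: (9)²·∫cos(3x)² dx = 81·π/2 = 81*π/2.
  So ∫_0^π (u')² dx = 81*π/2.
||u||_{H^1}^2 = (9*π/2) + (81*π/2) = 45*π.


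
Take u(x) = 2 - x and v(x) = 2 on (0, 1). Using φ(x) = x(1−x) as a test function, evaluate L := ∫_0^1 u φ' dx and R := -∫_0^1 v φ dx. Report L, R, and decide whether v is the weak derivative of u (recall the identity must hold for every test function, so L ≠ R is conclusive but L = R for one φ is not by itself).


LHS = 1/6, RHS = -1/3. No, v is not the weak derivative of u.

u(x) = 2 - x, classical derivative u'(x) = -1.
φ(x) = x(1−x), so φ'(x) = 1 - 2*x.
Note φ(0) = φ(1) = 0, so the boundary term u·φ vanishes.
LHS = ∫_0^1 u(x) φ'(x) dx = ∫_0^1 (2*x^2 - 5*x + 2) dx. Term by term:
  ∫_0^1 2*x^2 dx = 2/3;  ∫_0^1 -5*x dx = -5/2;  ∫_0^1 2 dx = 2.
Sum: 2/3 − 5/2 + 2 = 1/6.
So LHS = 1/6.
∫_0^1 v(x) φ(x) dx = ∫_0^1 (-2*x^2 + 2*x) dx. Term by term:
  ∫_0^1 -2*x^2 dx = -2/3;  ∫_0^1 2*x dx = 1.
Sum: -2/3 + 1 = 1/3.
So RHS = -∫_0^1 v(x) φ(x) dx = -1/3.
LHS − RHS = 1/2 ≠ 0, so the identity fails.
(For a valid weak derivative the identity must hold for EVERY test function, in particular this one. The failure shows v is NOT the weak derivative of u.)
Correct weak derivative would be u'(x) = -1.


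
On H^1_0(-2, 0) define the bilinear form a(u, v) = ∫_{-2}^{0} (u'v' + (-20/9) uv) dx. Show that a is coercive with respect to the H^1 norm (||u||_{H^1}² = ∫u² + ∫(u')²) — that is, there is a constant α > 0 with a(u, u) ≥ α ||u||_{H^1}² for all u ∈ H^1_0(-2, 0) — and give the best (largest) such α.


α = (-80/9 + π^2)/(4 + π^2)

Coercivity of a(·,·) on H^1_0(-2, 0) means a(u, u) ≥ α ||u||_{H^1}² for every u ∈ H^1_0.
The interval has length L = 2, and Poincaré/coercivity depend only on L. Here a(u, u) = ∫(u')² + (-20/9)·∫u².
Here c = -20/9 < 0 with |c| < (π/L)² = π^2/4, so coercivity still holds. The condition a(u,u) ≥ α||u||_{H^1}² reads (1−α)∫(u')² ≥ (α−c)∫u². Any admissible α is ≤ 1 (rapidly oscillating u have ∫u²/∫(u')² → 0), and α = 1 would force 0 ≥ (1−c)∫u², impossible since c < 1; so 1−α > 0. By the sharp Poincaré inequality on H^1_0 of an interval of length L, ∫(u')² ≥ (π/L)²∫u² with equality for the first sine mode sin(π(x−x₀)/L) (x₀ the left endpoint), so the inequality holds for all u iff (1−α)(π/L)² ≥ α − c, i.e. α ≤ ((π/L)² + c)/((π/L)² + 1) = (1 + c(L/π)²)/(1 + (L/π)²). (Direct route, valid since c ≤ 0: Poincaré gives c∫u² ≥ c(L/π)²∫(u')², so a(u,u) ≥ (1 + c(L/π)²)∫(u')², while ||u||_{H^1}² ≤ (1 + (L/π)²)∫(u')²; dividing yields the same α.) With (π/L)² = π^2/4 and c = -20/9, the largest admissible constant is α = ((π/L)² + c)/((π/L)² + 1).
Simplifying, α = (-80/9 + π^2)/(4 + π^2).


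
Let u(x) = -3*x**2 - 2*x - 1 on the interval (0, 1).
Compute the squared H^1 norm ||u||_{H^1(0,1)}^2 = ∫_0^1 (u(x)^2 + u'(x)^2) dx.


||u||_{H^1}^2 = 587/15

The H^1 norm (squared) on an interval (0, L) is
  ||u||_{H^1}^2 = ∫_0^L u(x)^2 dx + ∫_0^L u'(x)^2 dx.
Compute u'(x) = -6*x - 2.
Then u(x)^2 = 9*x**4 + 12*x**3 + 10*x**2 + 4*x + 1 and u'(x)^2 = 36*x**2 + 24*x + 4.
Integrate each monomial from 0 to 1 using ∫_0^1 c·x^n dx = c·1^(n+1)/(n+1):
  ∫_0^1 u(x)^2 dx = ∫_0^1 (9*x^4 + 12*x^3 + 10*x^2 + 4*x + 1) dx. Term by term:
    ∫_0^1 9*x^4 dx = 9/5;  ∫_0^1 12*x^3 dx = 3;  ∫_0^1 10*x^2 dx = 10/3;
    ∫_0^1 4*x dx = 2;  ∫_0^1 1 dx = 1.
  Sum: 9/5 + 3 + 10/3 + 2 + 1 = 167/15.
  ∫_0^1 u'(x)^2 dx = ∫_0^1 (36*x^2 + 24*x + 4) dx. Term by term:
    ∫_0^1 36*x^2 dx = 12;  ∫_0^1 24*x dx = 12;  ∫_0^1 4 dx = 4.
  Sum: 12 + 12 + 4 = 28.
Adding: ||u||_{H^1}^2 = 167/15 + 28 = 587/15.


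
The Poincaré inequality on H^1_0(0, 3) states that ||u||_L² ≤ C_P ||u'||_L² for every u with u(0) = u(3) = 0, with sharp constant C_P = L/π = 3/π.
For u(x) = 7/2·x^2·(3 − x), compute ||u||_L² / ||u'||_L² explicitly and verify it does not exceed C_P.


||u||_L² / ||u'||_L² = 3*sqrt(14)/14 < C_P = 3/π.

u(x) = 7/2·x^2·(3 − x), so u'(x) = 21*x*(2 - x)/2.
u(x) = 7/2·x^2·(3 − x) vanishes at x = 0 and x = 3, so u ∈ H^1_0(0, 3). Differentiate via the product rule and integrate the resulting polynomials term by term.
  ∫_0^3 u² dx = ∫_0^3 (49*x^6/4 - 147*x^5/2 + 441*x^4/4) dx. Term by term:
    ∫_0^3 49*x^6/4 dx = 15309/4;  ∫_0^3 -147*x^5/2 dx = -35721/4;  ∫_0^3 441*x^4/4 dx = 107163/20.
  Sum: 15309/4 − 35721/4 + 107163/20 = 5103/20.
  ∫_0^3 (u')² dx = ∫_0^3 (441*x^4/4 - 441*x^3 + 441*x^2) dx. Term by term:
    ∫_0^3 441*x^4/4 dx = 107163/20;  ∫_0^3 -441*x^3 dx = -35721/4;  ∫_0^3 441*x^2 dx = 3969.
  Sum: 107163/20 − 35721/4 + 3969 = 3969/10.
∫_0^3 u² dx = 5103/20, so ||u||_L² = 27*sqrt(35)/10.
∫_0^3 (u')² dx = 3969/10, so ||u'||_L² = 63*sqrt(10)/10.
Ratio ||u||_L² / ||u'||_L² = 3*sqrt(14)/14.
Sharp Poincaré constant on H^1_0(0, 3) is C_P = L/π = 3/π, achieved by sin(π/3·x).
A polynomial bump cannot attain the sharp Poincaré constant (only the first sine eigenfunction does), so the ratio is strictly less than C_P, consistent with ||u||_L² ≤ C_P ||u'||_L².


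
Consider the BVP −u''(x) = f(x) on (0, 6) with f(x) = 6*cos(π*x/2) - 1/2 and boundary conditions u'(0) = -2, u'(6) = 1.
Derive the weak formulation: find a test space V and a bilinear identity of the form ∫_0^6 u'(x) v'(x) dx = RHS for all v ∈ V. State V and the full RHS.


V = H^1(0, 6) (v unrestricted at boundary; u is determined up to an additive constant); weak form: ∫_0^6 u'v' dx = ∫_0^6 (6*cos(π*x/2) - 1/2) v dx + v(6) + 2·v(0) for all v ∈ V.

Multiply both sides by a test function v and integrate from 0 to 6:
  ∫_0^6 −u''(x) v(x) dx = ∫_0^6 f(x) v(x) dx.
Integrate the LHS by parts once:
  ∫_0^6 −u'' v dx = −[u'(x) v(x)]_0^6 + ∫_0^6 u'(x) v'(x) dx.
Thus ∫_0^6 u'(x) v'(x) dx = ∫_0^6 f(x) v(x) dx + [u'(x) v(x)]_0^6.
Choose V so that boundary terms are either known or forced to vanish.
u has inhomogeneous Neumann u'(0) = -2, u'(6) = 1. [u' v]_0^6 = (1)·v(6) − (-2)·v(0) = v(6) + 2·v(0). Take V = H^1(0, 6); boundary term becomes part of RHS.
Weak formulation: find u (satisfying any essential BC) such that ∫_0^6 u'(x) v'(x) dx = ∫_0^6 f v dx + v(6) + 2·v(0) for all v ∈ V (Neumann data are natural BCs: they enter the RHS as boundary terms).
Substituting f(x) = 6*cos(π*x/2) - 1/2, the right-hand side is ∫_0^6 (6*cos(π*x/2) - 1/2) v dx + v(6) + 2·v(0).
Compatibility check (pure Neumann): taking v ≡ 1 ∈ V gives 0 = ∫_0^6 f dx + (1) − (-2), i.e. ∫_0^6 f dx must equal u'(0) − u'(6) = -3. Indeed ∫_0^6 (6*cos(π*x/2) - 1/2) dx = -3, so the data are compatible. The solution is then unique only up to an additive constant (fix it e.g. by requiring ∫_0^6 u dx = 0).


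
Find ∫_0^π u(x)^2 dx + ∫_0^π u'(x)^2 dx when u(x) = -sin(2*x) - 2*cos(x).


||u||_{H^1(0,π)}^2 = 32/3 + 13*π/2

u'(x) = 2*sin(x) - 2*cos(2*x).
Expand u² and (u')² and integrate term by term on (0, π), using: for integers n ≥ 1, ∫_0^π sin²(nx) dx = ∫_0^π cos²(nx) dx = π/2; for n ≠ n', ∫_0^π sin(nx)sin(n'x) dx = ∫_0^π cos(nx)cos(n'x) dx = 0; and by product-to-sum, ∫_0^π sin(nx)cos(n'x) dx = ½∫_0^π [sin((n+n')x) + sin((n−n')x)] dx, which is 0 when n+n' is even and 2n/(n²−n'²) when n+n' is odd (it need not vanish on (0, π)).
  u² squared terms: (-1)²·∫sin(2x)² dx = 1·π/2 = π/2;  (-2)²·∫cos(x)² dx = 4·π/2 = 2*π.
  u² cross terms: 2·(-1)·(-2)·∫sin(2x)·cos(x) dx = 4·(4/3) = 16/3.
  So ∫_0^π u² dx = π/2 + 2*π + 16/3 = 16/3 + 5*π/2.
  (u')² squared terms: (-2)²·∫cos(2x)² dx = 4·π/2 = 2*π;  (2)²·∫sin(x)² dx = 4·π/2 = 2*π.
  (u')² cross terms: 2·(-2)·(2)·∫cos(2x)·sin(x) dx = -8·(-2/3) = 16/3.
  So ∫_0^π (u')² dx = 2*π + 2*π + 16/3 = 16/3 + 4*π.
||u||_{H^1}^2 = (16/3 + 5*π/2) + (16/3 + 4*π) = 32/3 + 13*π/2.


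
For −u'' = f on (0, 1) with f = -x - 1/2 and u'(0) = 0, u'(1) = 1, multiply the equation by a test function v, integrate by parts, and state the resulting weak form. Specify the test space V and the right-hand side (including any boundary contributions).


V = H^1(0, 1) (v unrestricted at boundary; u is determined up to an additive constant); weak form: ∫_0^1 u'v' dx = ∫_0^1 (-x - 1/2) v dx + v(1) for all v ∈ V.

Multiply both sides by a test function v and integrate from 0 to 1:
  ∫_0^1 −u''(x) v(x) dx = ∫_0^1 f(x) v(x) dx.
Integrate the LHS by parts once:
  ∫_0^1 −u'' v dx = −[u'(x) v(x)]_0^1 + ∫_0^1 u'(x) v'(x) dx.
Thus ∫_0^1 u'(x) v'(x) dx = ∫_0^1 f(x) v(x) dx + [u'(x) v(x)]_0^1.
Choose V so that boundary terms are either known or forced to vanish.
u has inhomogeneous Neumann u'(0) = 0, u'(1) = 1. [u' v]_0^1 = (1)·v(1) − (0)·v(0) = v(1). Take V = H^1(0, 1); boundary term becomes part of RHS.
Weak formulation: find u (satisfying any essential BC) such that ∫_0^1 u'(x) v'(x) dx = ∫_0^1 f v dx + v(1) for all v ∈ V (Neumann data are natural BCs: they enter the RHS as boundary terms).
Substituting f(x) = -x - 1/2, the right-hand side is ∫_0^1 (-x - 1/2) v dx + v(1).
Compatibility check (pure Neumann): taking v ≡ 1 ∈ V gives 0 = ∫_0^1 f dx + (1) − (0), i.e. ∫_0^1 f dx must equal u'(0) − u'(1) = -1. Indeed ∫_0^1 (-x - 1/2) dx = -1, so the data are compatible. The solution is then unique only up to an additive constant (fix it e.g. by requiring ∫_0^1 u dx = 0).


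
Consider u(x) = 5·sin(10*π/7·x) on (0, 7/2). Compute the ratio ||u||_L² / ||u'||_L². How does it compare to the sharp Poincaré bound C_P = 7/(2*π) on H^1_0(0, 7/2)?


||u||_L² / ||u'||_L² = 7/(10*π) < C_P = 7/(2*π).

u(x) = 5·sin(10*π/7·x), so u'(x) = 50*π*cos(10*π*x/7)/7.
Writing u(x) = A·sin(kπx/L) with A = 5 and k = 5, use ∫_0^L sin²(kπx/L) dx = L/2 and ∫_0^L cos²(kπx/L) dx = L/2.
u² = 25·sin²(10*π/7·x) and (u')² = 2500*π^2/49·cos²(10*π/7·x), and each of sin², cos² integrates to L/2 = 7/4 over (0, 7/2).
∫_0^7/2 u² dx = 175/4, so ||u||_L² = 5*sqrt(7)/2.
∫_0^7/2 (u')² dx = 625*π^2/7, so ||u'||_L² = 25*sqrt(7)*π/7.
Ratio ||u||_L² / ||u'||_L² = 7/(10*π).
Sharp Poincaré constant on H^1_0(0, 7/2) is C_P = L/π = 7/(2*π), achieved by sin(2*π/7·x).
This is the k = 5 harmonic; the ratio L/(kπ) is strictly less than C_P = L/π, consistent with the sharp inequality ||u||_L² ≤ C_P ||u'||_L².


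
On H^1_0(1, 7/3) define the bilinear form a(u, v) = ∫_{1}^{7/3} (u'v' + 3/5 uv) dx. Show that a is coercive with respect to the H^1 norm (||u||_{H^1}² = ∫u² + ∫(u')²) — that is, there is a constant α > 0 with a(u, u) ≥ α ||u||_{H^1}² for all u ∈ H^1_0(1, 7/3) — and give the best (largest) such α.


α = 3*(16 + 15*π^2)/(5*(16 + 9*π^2))

Coercivity of a(·,·) on H^1_0(1, 7/3) means a(u, u) ≥ α ||u||_{H^1}² for every u ∈ H^1_0.
The interval has length L = 4/3, and Poincaré/coercivity depend only on L. Here a(u, u) = ∫(u')² + (3/5)·∫u².
Here 0 < c = 3/5 < 1. The condition a(u,u) ≥ α||u||_{H^1}² reads (1−α)∫(u')² ≥ (α−c)∫u². Any admissible α is ≤ 1 (rapidly oscillating u have ∫u²/∫(u')² → 0), and α = 1 would force 0 ≥ (1−c)∫u², impossible since c < 1; so 1−α > 0. By the sharp Poincaré inequality on H^1_0 of an interval of length L, ∫(u')² ≥ (π/L)²∫u² with equality for the first sine mode sin(π(x−x₀)/L) (x₀ the left endpoint), so the inequality holds for all u iff (1−α)(π/L)² ≥ α − c, i.e. α ≤ ((π/L)² + c)/((π/L)² + 1) = (1 + c(L/π)²)/(1 + (L/π)²). With (π/L)² = 9*π^2/16 and c = 3/5, the largest admissible constant is α = ((π/L)² + c)/((π/L)² + 1).
Simplifying, α = 3*(16 + 15*π^2)/(5*(16 + 9*π^2)).


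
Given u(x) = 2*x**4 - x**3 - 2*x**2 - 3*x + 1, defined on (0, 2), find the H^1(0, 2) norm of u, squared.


||u||_{H^1}^2 = 121624/315

The H^1 norm (squared) on an interval (0, L) is
  ||u||_{H^1}^2 = ∫_0^L u(x)^2 dx + ∫_0^L u'(x)^2 dx.
Compute u'(x) = 8*x**3 - 3*x**2 - 4*x - 3.
Then u(x)^2 = 4*x**8 - 4*x**7 - 7*x**6 - 8*x**5 + 14*x**4 + 10*x**3 + 5*x**2 - 6*x + 1 and u'(x)^2 = 64*x**6 - 48*x**5 - 55*x**4 - 24*x**3 + 34*x**2 + 24*x + 9.
Integrate each monomial from 0 to 2 using ∫_0^2 c·x^n dx = c·2^(n+1)/(n+1):
  ∫_0^2 u(x)^2 dx = ∫_0^2 (4*x^8 - 4*x^7 - 7*x^6 - 8*x^5 + 14*x^4 + 10*x^3 + 5*x^2 - 6*x + 1) dx. Term by term:
    ∫_0^2 4*x^8 dx = 2048/9;  ∫_0^2 -4*x^7 dx = -128;  ∫_0^2 -7*x^6 dx = -128;
    ∫_0^2 -8*x^5 dx = -256/3;  ∫_0^2 14*x^4 dx = 448/5;  ∫_0^2 10*x^3 dx = 40;
    ∫_0^2 5*x^2 dx = 40/3;  ∫_0^2 -6*x dx = -12;  ∫_0^2 1 dx = 2.
  Sum: 2048/9 − 128 − 128 − 256/3 + 448/5 + 40 + 40/3 − 12 + 2 = 862/45.
  ∫_0^2 u'(x)^2 dx = ∫_0^2 (64*x^6 - 48*x^5 - 55*x^4 - 24*x^3 + 34*x^2 + 24*x + 9) dx. Term by term:
    ∫_0^2 64*x^6 dx = 8192/7;  ∫_0^2 -48*x^5 dx = -512;  ∫_0^2 -55*x^4 dx = -352;
    ∫_0^2 -24*x^3 dx = -96;  ∫_0^2 34*x^2 dx = 272/3;  ∫_0^2 24*x dx = 48;
    ∫_0^2 9 dx = 18.
  Sum: 8192/7 − 512 − 352 − 96 + 272/3 + 48 + 18 = 7706/21.
Adding: ||u||_{H^1}^2 = 862/45 + 7706/21 = 121624/315.


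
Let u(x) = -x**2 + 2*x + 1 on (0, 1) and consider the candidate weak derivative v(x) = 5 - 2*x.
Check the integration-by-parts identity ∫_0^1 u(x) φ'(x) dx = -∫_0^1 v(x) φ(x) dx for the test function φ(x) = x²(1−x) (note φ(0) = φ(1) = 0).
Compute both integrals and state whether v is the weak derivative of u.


LHS = -1/15, RHS = -19/60. No, v is not the weak derivative of u.

u(x) = -x**2 + 2*x + 1, classical derivative u'(x) = 2 - 2*x.
φ(x) = x²(1−x), so φ'(x) = x*(2 - 3*x).
Note φ(0) = φ(1) = 0, so the boundary term u·φ vanishes.
LHS = ∫_0^1 u(x) φ'(x) dx = ∫_0^1 (3*x^4 - 8*x^3 + x^2 + 2*x) dx. Term by term:
  ∫_0^1 3*x^4 dx = 3/5;  ∫_0^1 -8*x^3 dx = -2;  ∫_0^1 x^2 dx = 1/3;
  ∫_0^1 2*x dx = 1.
Sum: 3/5 − 2 + 1/3 + 1 = -1/15.
So LHS = -1/15.
∫_0^1 v(x) φ(x) dx = ∫_0^1 (2*x^4 - 7*x^3 + 5*x^2) dx. Term by term:
  ∫_0^1 2*x^4 dx = 2/5;  ∫_0^1 -7*x^3 dx = -7/4;  ∫_0^1 5*x^2 dx = 5/3.
Sum: 2/5 − 7/4 + 5/3 = 19/60.
So RHS = -∫_0^1 v(x) φ(x) dx = -19/60.
LHS − RHS = 1/4 ≠ 0, so the identity fails.
(For a valid weak derivative the identity must hold for EVERY test function, in particular this one. The failure shows v is NOT the weak derivative of u.)
Correct weak derivative would be u'(x) = 2 - 2*x.


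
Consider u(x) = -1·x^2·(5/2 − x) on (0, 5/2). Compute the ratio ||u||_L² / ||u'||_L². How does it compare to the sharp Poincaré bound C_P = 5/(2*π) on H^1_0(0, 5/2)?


||u||_L² / ||u'||_L² = 5*sqrt(14)/28 < C_P = 5/(2*π).

u(x) = -1·x^2·(5/2 − x), so u'(x) = x*(3*x - 5).
u(x) = -1·x^2·(5/2 − x) vanishes at x = 0 and x = 5/2, so u ∈ H^1_0(0, 5/2). Differentiate via the product rule and integrate the resulting polynomials term by term.
  ∫_0^5/2 u² dx = ∫_0^5/2 (x^6 - 5*x^5 + 25*x^4/4) dx. Term by term:
    ∫_0^5/2 x^6 dx = 78125/896;  ∫_0^5/2 -5*x^5 dx = -78125/384;  ∫_0^5/2 25*x^4/4 dx = 15625/128.
  Sum: 78125/896 − 78125/384 + 15625/128 = 15625/2688.
  ∫_0^5/2 (u')² dx = ∫_0^5/2 (9*x^4 - 30*x^3 + 25*x^2) dx. Term by term:
    ∫_0^5/2 9*x^4 dx = 5625/32;  ∫_0^5/2 -30*x^3 dx = -9375/32;  ∫_0^5/2 25*x^2 dx = 3125/24.
  Sum: 5625/32 − 9375/32 + 3125/24 = 625/48.
∫_0^5/2 u² dx = 15625/2688, so ||u||_L² = 125*sqrt(42)/336.
∫_0^5/2 (u')² dx = 625/48, so ||u'||_L² = 25*sqrt(3)/12.
Ratio ||u||_L² / ||u'||_L² = 5*sqrt(14)/28.
Sharp Poincaré constant on H^1_0(0, 5/2) is C_P = L/π = 5/(2*π), achieved by sin(2*π/5·x).
A polynomial bump cannot attain the sharp Poincaré constant (only the first sine eigenfunction does), so the ratio is strictly less than C_P, consistent with ||u||_L² ≤ C_P ||u'||_L².


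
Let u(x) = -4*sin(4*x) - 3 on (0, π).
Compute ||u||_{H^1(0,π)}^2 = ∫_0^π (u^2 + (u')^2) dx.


||u||_{H^1(0,π)}^2 = 145*π

u'(x) = -16*cos(4*x).
Expand u² and (u')² and integrate term by term on (0, π), using: for integers n ≥ 1, ∫_0^π sin²(nx) dx = ∫_0^π cos²(nx) dx = π/2; for n ≠ n', ∫_0^π sin(nx)sin(n'x) dx = ∫_0^π cos(nx)cos(n'x) dx = 0; and by product-to-sum, ∫_0^π sin(nx)cos(n'x) dx = ½∫_0^π [sin((n+n')x) + sin((n−n')x)] dx, which is 0 when n+n' is even and 2n/(n²−n'²) when n+n' is odd (it need not vanish on (0, π)). For the constant mode: ∫_0^π 1 dx = π, ∫_0^π cos(nx) dx = 0, ∫_0^π sin(nx) dx = (1−(−1)^n)/n.
  u² squared terms: (-3)²·∫1 dx = 9·π = 9*π;  (-4)²·∫sin(4x)² dx = 16·π/2 = 8*π.
  u² cross terms: 2·(-3)·(-4)·∫1·sin(4x) dx = 24·(0) = 0.
  So ∫_0^π u² dx = 9*π + 8*π + 0 = 17*π.
  (u')² squared terms: (-16)²·∫cos(4x)² dx = 256·π/2 = 128*π.
  So ∫_0^π (u')² dx = 128*π.
||u||_{H^1}^2 = (17*π) + (128*π) = 145*π.


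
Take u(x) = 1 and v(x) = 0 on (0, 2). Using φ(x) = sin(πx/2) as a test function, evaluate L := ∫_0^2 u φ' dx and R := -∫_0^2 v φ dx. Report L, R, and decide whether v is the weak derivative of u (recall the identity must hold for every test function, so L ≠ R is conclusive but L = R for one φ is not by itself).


LHS = 0, RHS = 0. Yes, v = u' weakly.

u(x) = 1, classical derivative u'(x) = 0.
φ(x) = sin(πx/2), so φ'(x) = π*cos(π*x/2)/2.
Note φ(0) = φ(2) = 0, so the boundary term u·φ vanishes.
LHS = ∫_0^2 u(x) φ'(x) dx = ∫_0^2 (π*cos(π*x/2)/2) dx. Term by term:
  ∫_0^2 π*cos(π*x/2)/2 dx = 0.
So LHS = 0.
∫_0^2 v(x) φ(x) dx = ∫_0^2 (0) dx. Term by term:
  ∫_0^2 0 dx = 0.
So RHS = -∫_0^2 v(x) φ(x) dx = 0.
LHS = RHS, so the identity holds for this test φ.
Moreover u is smooth here and v(x) = u'(x) = 0 pointwise, so the identity holds for every test function. Hence v is the weak derivative of u.


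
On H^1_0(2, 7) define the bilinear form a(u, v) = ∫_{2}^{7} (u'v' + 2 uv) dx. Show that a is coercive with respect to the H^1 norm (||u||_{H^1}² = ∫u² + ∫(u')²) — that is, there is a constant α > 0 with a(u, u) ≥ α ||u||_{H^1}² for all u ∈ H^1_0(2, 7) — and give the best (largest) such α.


α = 1

Coercivity of a(·,·) on H^1_0(2, 7) means a(u, u) ≥ α ||u||_{H^1}² for every u ∈ H^1_0.
The interval has length L = 5, and Poincaré/coercivity depend only on L. Here a(u, u) = ∫(u')² + (2)·∫u².
Here c = 2 ≥ 1, so a(u,u) = ∫(u')² + c∫u² ≥ ∫(u')² + ∫u² = ||u||_{H^1}², i.e. α = 1 works. No larger α is possible: a(u,u) ≥ α||u||_{H^1}² means (1−α)∫(u')² ≥ (α−c)∫u², and for the modes u_n = sin(nπ(x−x₀)/L) (x₀ the left endpoint) one has ∫u_n²/∫(u_n')² = (L/(nπ))² → 0, so a(u_n,u_n)/||u_n||_{H^1}² → 1. Hence the optimal constant is α = 1.
Therefore α = 1.


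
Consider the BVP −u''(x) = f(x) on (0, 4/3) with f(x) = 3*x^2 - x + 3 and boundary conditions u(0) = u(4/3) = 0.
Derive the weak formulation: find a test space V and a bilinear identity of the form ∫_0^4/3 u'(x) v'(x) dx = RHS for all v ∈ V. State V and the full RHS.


V = H^1_0(0, 4/3) (so v(0) = v(4/3) = 0); weak form: ∫_0^4/3 u'v' dx = ∫_0^4/3 (3*x^2 - x + 3) v dx for all v ∈ V.

Multiply both sides by a test function v and integrate from 0 to 4/3:
  ∫_0^4/3 −u''(x) v(x) dx = ∫_0^4/3 f(x) v(x) dx.
Integrate the LHS by parts once:
  ∫_0^4/3 −u'' v dx = −[u'(x) v(x)]_0^4/3 + ∫_0^4/3 u'(x) v'(x) dx.
Thus ∫_0^4/3 u'(x) v'(x) dx = ∫_0^4/3 f(x) v(x) dx + [u'(x) v(x)]_0^4/3.
Choose V so that boundary terms are either known or forced to vanish.
u is Dirichlet: u(0) = u(4/3) = 0. Let V = H^1_0(0, 4/3); then v(0) = v(4/3) = 0, and [u' v]_0^4/3 = 0.
Weak formulation: find u (satisfying any essential BC) such that ∫_0^4/3 u'(x) v'(x) dx = ∫_0^4/3 f v dx for all v ∈ V.
Substituting f(x) = 3*x^2 - x + 3, the right-hand side is ∫_0^4/3 (3*x^2 - x + 3) v dx.


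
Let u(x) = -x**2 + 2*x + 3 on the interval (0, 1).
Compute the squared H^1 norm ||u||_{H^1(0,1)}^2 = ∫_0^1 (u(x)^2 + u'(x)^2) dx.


||u||_{H^1}^2 = 223/15

The H^1 norm (squared) on an interval (0, L) is
  ||u||_{H^1}^2 = ∫_0^L u(x)^2 dx + ∫_0^L u'(x)^2 dx.
Compute u'(x) = 2 - 2*x.
Then u(x)^2 = x**4 - 4*x**3 - 2*x**2 + 12*x + 9 and u'(x)^2 = 4*x**2 - 8*x + 4.
Integrate each monomial from 0 to 1 using ∫_0^1 c·x^n dx = c·1^(n+1)/(n+1):
  ∫_0^1 u(x)^2 dx = ∫_0^1 (x^4 - 4*x^3 - 2*x^2 + 12*x + 9) dx. Term by term:
    ∫_0^1 x^4 dx = 1/5;  ∫_0^1 -4*x^3 dx = -1;  ∫_0^1 -2*x^2 dx = -2/3;
    ∫_0^1 12*x dx = 6;  ∫_0^1 9 dx = 9.
  Sum: 1/5 − 1 − 2/3 + 6 + 9 = 203/15.
  ∫_0^1 u'(x)^2 dx = ∫_0^1 (4*x^2 - 8*x + 4) dx. Term by term:
    ∫_0^1 4*x^2 dx = 4/3;  ∫_0^1 -8*x dx = -4;  ∫_0^1 4 dx = 4.
  Sum: 4/3 − 4 + 4 = 4/3.
Adding: ||u||_{H^1}^2 = 203/15 + 4/3 = 223/15.


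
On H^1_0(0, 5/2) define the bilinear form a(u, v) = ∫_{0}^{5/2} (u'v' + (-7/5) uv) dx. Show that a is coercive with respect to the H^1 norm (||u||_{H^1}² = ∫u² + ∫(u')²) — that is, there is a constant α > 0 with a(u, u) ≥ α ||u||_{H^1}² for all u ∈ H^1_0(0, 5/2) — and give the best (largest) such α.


α = (-35 + 4*π^2)/(25 + 4*π^2)

Coercivity of a(·,·) on H^1_0(0, 5/2) means a(u, u) ≥ α ||u||_{H^1}² for every u ∈ H^1_0.
The interval has length L = 5/2, and Poincaré/coercivity depend only on L. Here a(u, u) = ∫(u')² + (-7/5)·∫u².
Here c = -7/5 < 0 with |c| < (π/L)² = 4*π^2/25, so coercivity still holds. The condition a(u,u) ≥ α||u||_{H^1}² reads (1−α)∫(u')² ≥ (α−c)∫u². Any admissible α is ≤ 1 (rapidly oscillating u have ∫u²/∫(u')² → 0), and α = 1 would force 0 ≥ (1−c)∫u², impossible since c < 1; so 1−α > 0. By the sharp Poincaré inequality on H^1_0 of an interval of length L, ∫(u')² ≥ (π/L)²∫u² with equality for the first sine mode sin(π(x−x₀)/L) (x₀ the left endpoint), so the inequality holds for all u iff (1−α)(π/L)² ≥ α − c, i.e. α ≤ ((π/L)² + c)/((π/L)² + 1) = (1 + c(L/π)²)/(1 + (L/π)²). (Direct route, valid since c ≤ 0: Poincaré gives c∫u² ≥ c(L/π)²∫(u')², so a(u,u) ≥ (1 + c(L/π)²)∫(u')², while ||u||_{H^1}² ≤ (1 + (L/π)²)∫(u')²; dividing yields the same α.) With (π/L)² = 4*π^2/25 and c = -7/5, the largest admissible constant is α = ((π/L)² + c)/((π/L)² + 1).
Simplifying, α = (-35 + 4*π^2)/(25 + 4*π^2).


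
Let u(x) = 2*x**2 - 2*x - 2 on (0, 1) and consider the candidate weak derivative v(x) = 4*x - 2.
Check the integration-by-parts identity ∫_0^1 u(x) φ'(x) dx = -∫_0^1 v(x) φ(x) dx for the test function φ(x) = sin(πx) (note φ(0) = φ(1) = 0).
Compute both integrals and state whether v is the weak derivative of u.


LHS = 0, RHS = 0. Yes, v = u' weakly.

u(x) = 2*x**2 - 2*x - 2, classical derivative u'(x) = 4*x - 2.
φ(x) = sin(πx), so φ'(x) = π*cos(π*x).
Note φ(0) = φ(1) = 0, so the boundary term u·φ vanishes.
LHS = ∫_0^1 u(x) φ'(x) dx = ∫_0^1 (2*π*x^2*cos(π*x) - 2*π*x*cos(π*x) - 2*π*cos(π*x)) dx. Term by term:
  ∫_0^1 -2*π*cos(π*x) dx = 0;  ∫_0^1 -2*π*x*cos(π*x) dx = 4/π;  ∫_0^1 2*π*x^2*cos(π*x) dx = -4/π.
Sum: 0 + 4/π − 4/π = 0.
So LHS = 0.
∫_0^1 v(x) φ(x) dx = ∫_0^1 (4*x*sin(π*x) - 2*sin(π*x)) dx. Term by term:
  ∫_0^1 -2*sin(π*x) dx = -4/π;  ∫_0^1 4*x*sin(π*x) dx = 4/π.
Sum: -4/π + 4/π = 0.
So RHS = -∫_0^1 v(x) φ(x) dx = 0.
LHS = RHS, so the identity holds for this test φ.
Moreover u is smooth here and v(x) = u'(x) = 4*x - 2 pointwise, so the identity holds for every test function. Hence v is the weak derivative of u.


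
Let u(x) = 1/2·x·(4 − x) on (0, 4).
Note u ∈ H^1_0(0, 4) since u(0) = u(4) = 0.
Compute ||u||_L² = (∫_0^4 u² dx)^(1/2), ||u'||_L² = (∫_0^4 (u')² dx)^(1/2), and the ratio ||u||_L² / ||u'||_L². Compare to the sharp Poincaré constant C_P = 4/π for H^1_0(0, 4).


||u||_L² / ||u'||_L² = 2*sqrt(10)/5 < C_P = 4/π.

u(x) = 1/2·x·(4 − x), so u'(x) = 2 - x.
u(x) = 1/2·x·(4 − x) vanishes at x = 0 and x = 4, so u ∈ H^1_0(0, 4). Differentiate via the product rule and integrate the resulting polynomials term by term.
  ∫_0^4 u² dx = ∫_0^4 (x^4/4 - 2*x^3 + 4*x^2) dx. Term by term:
    ∫_0^4 x^4/4 dx = 256/5;  ∫_0^4 -2*x^3 dx = -128;  ∫_0^4 4*x^2 dx = 256/3.
  Sum: 256/5 − 128 + 256/3 = 128/15.
  ∫_0^4 (u')² dx = ∫_0^4 (x^2 - 4*x + 4) dx. Term by term:
    ∫_0^4 x^2 dx = 64/3;  ∫_0^4 -4*x dx = -32;  ∫_0^4 4 dx = 16.
  Sum: 64/3 − 32 + 16 = 16/3.
∫_0^4 u² dx = 128/15, so ||u||_L² = 8*sqrt(30)/15.
∫_0^4 (u')² dx = 16/3, so ||u'||_L² = 4*sqrt(3)/3.
Ratio ||u||_L² / ||u'||_L² = 2*sqrt(10)/5.
Sharp Poincaré constant on H^1_0(0, 4) is C_P = L/π = 4/π, achieved by sin(π/4·x).
A polynomial bump cannot attain the sharp Poincaré constant (only the first sine eigenfunction does), so the ratio is strictly less than C_P, consistent with ||u||_L² ≤ C_P ||u'||_L².


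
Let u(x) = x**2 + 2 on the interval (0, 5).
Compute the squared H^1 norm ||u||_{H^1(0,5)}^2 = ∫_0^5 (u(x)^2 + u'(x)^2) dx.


||u||_{H^1}^2 = 2935/3

The H^1 norm (squared) on an interval (0, L) is
  ||u||_{H^1}^2 = ∫_0^L u(x)^2 dx + ∫_0^L u'(x)^2 dx.
Compute u'(x) = 2*x.
Then u(x)^2 = x**4 + 4*x**2 + 4 and u'(x)^2 = 4*x**2.
Integrate each monomial from 0 to 5 using ∫_0^5 c·x^n dx = c·5^(n+1)/(n+1):
  ∫_0^5 u(x)^2 dx = ∫_0^5 (x^4 + 4*x^2 + 4) dx. Term by term:
    ∫_0^5 x^4 dx = 625;  ∫_0^5 4*x^2 dx = 500/3;  ∫_0^5 4 dx = 20.
  Sum: 625 + 500/3 + 20 = 2435/3.
  ∫_0^5 u'(x)^2 dx = ∫_0^5 (4*x^2) dx. Term by term:
    ∫_0^5 4*x^2 dx = 500/3.
Adding: ||u||_{H^1}^2 = 2435/3 + 500/3 = 2935/3.


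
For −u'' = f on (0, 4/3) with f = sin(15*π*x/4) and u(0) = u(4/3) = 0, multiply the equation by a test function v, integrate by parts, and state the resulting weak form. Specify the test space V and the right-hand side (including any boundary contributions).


V = H^1_0(0, 4/3) (so v(0) = v(4/3) = 0); weak form: ∫_0^4/3 u'v' dx = ∫_0^4/3 (sin(15*π*x/4)) v dx for all v ∈ V.

Multiply both sides by a test function v and integrate from 0 to 4/3:
  ∫_0^4/3 −u''(x) v(x) dx = ∫_0^4/3 f(x) v(x) dx.
Integrate the LHS by parts once:
  ∫_0^4/3 −u'' v dx = −[u'(x) v(x)]_0^4/3 + ∫_0^4/3 u'(x) v'(x) dx.
Thus ∫_0^4/3 u'(x) v'(x) dx = ∫_0^4/3 f(x) v(x) dx + [u'(x) v(x)]_0^4/3.
Choose V so that boundary terms are either known or forced to vanish.
u is Dirichlet: u(0) = u(4/3) = 0. Let V = H^1_0(0, 4/3); then v(0) = v(4/3) = 0, and [u' v]_0^4/3 = 0.
Weak formulation: find u (satisfying any essential BC) such that ∫_0^4/3 u'(x) v'(x) dx = ∫_0^4/3 f v dx for all v ∈ V.
Substituting f(x) = sin(15*π*x/4), the right-hand side is ∫_0^4/3 (sin(15*π*x/4)) v dx.


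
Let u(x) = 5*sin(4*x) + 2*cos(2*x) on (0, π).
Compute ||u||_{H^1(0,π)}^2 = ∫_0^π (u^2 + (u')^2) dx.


||u||_{H^1(0,π)}^2 = 445*π/2

u'(x) = -4*sin(2*x) + 20*cos(4*x).
Expand u² and (u')² and integrate term by term on (0, π), using: for integers n ≥ 1, ∫_0^π sin²(nx) dx = ∫_0^π cos²(nx) dx = π/2; for n ≠ n', ∫_0^π sin(nx)sin(n'x) dx = ∫_0^π cos(nx)cos(n'x) dx = 0; and by product-to-sum, ∫_0^π sin(nx)cos(n'x) dx = ½∫_0^π [sin((n+n')x) + sin((n−n')x)] dx, which is 0 when n+n' is even and 2n/(n²−n'²) when n+n' is odd (it need not vanish on (0, π)).
  u² squared terms: (2)²·∫cos(2x)² dx = 4·π/2 = 2*π;  (5)²·∫sin(4x)² dx = 25·π/2 = 25*π/2.
  u² cross terms: 2·(2)·(5)·∫cos(2x)·sin(4x) dx = 20·(0) = 0.
  So ∫_0^π u² dx = 2*π + 25*π/2 + 0 = 29*π/2.
  (u')² squared terms: (-4)²·∫sin(2x)² dx = 16·π/2 = 8*π;  (20)²·∫cos(4x)² dx = 400·π/2 = 200*π.
  (u')² cross terms: 2·(-4)·(20)·∫sin(2x)·cos(4x) dx = -160·(0) = 0.
  So ∫_0^π (u')² dx = 8*π + 200*π + 0 = 208*π.
||u||_{H^1}^2 = (29*π/2) + (208*π) = 445*π/2.


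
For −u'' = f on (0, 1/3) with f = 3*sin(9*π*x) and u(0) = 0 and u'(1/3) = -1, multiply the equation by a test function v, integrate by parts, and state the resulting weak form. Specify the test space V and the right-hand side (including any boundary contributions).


V = {v ∈ H^1(0, 1/3) : v(0) = 0} (test functions vanish at x = 0 where u is specified); weak form: ∫_0^1/3 u'v' dx = ∫_0^1/3 (3*sin(9*π*x)) v dx − v(1/3) for all v ∈ V.

Multiply both sides by a test function v and integrate from 0 to 1/3:
  ∫_0^1/3 −u''(x) v(x) dx = ∫_0^1/3 f(x) v(x) dx.
Integrate the LHS by parts once:
  ∫_0^1/3 −u'' v dx = −[u'(x) v(x)]_0^1/3 + ∫_0^1/3 u'(x) v'(x) dx.
Thus ∫_0^1/3 u'(x) v'(x) dx = ∫_0^1/3 f(x) v(x) dx + [u'(x) v(x)]_0^1/3.
Choose V so that boundary terms are either known or forced to vanish.
Mixed BC: u(0) = 0 (Dirichlet) and u'(1/3) = -1 (Neumann). Define V = {v ∈ H^1(0, 1/3) : v(0) = 0}. Then [u' v]_0^1/3 = u'(1/3)·v(1/3) − u'(0)·0 = − v(1/3).
Weak formulation: find u (satisfying any essential BC) such that ∫_0^1/3 u'(x) v'(x) dx = ∫_0^1/3 f v dx − v(1/3) for all v ∈ V (Dirichlet at 0 absorbed into V; Neumann datum at x = 1/3 contributes the boundary term).
Substituting f(x) = 3*sin(9*π*x), the right-hand side is ∫_0^1/3 (3*sin(9*π*x)) v dx − v(1/3).


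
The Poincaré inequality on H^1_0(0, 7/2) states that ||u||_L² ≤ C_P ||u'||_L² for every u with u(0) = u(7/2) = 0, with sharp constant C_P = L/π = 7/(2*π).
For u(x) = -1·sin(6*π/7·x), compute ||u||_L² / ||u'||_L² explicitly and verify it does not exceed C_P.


||u||_L² / ||u'||_L² = 7/(6*π) < C_P = 7/(2*π).

u(x) = -1·sin(6*π/7·x), so u'(x) = -6*π*cos(6*π*x/7)/7.
Writing u(x) = A·sin(kπx/L) with A = -1 and k = 3, use ∫_0^L sin²(kπx/L) dx = L/2 and ∫_0^L cos²(kπx/L) dx = L/2.
u² = 1·sin²(6*π/7·x) and (u')² = 36*π^2/49·cos²(6*π/7·x), and each of sin², cos² integrates to L/2 = 7/4 over (0, 7/2).
∫_0^7/2 u² dx = 7/4, so ||u||_L² = sqrt(7)/2.
∫_0^7/2 (u')² dx = 9*π^2/7, so ||u'||_L² = 3*sqrt(7)*π/7.
Ratio ||u||_L² / ||u'||_L² = 7/(6*π).
Sharp Poincaré constant on H^1_0(0, 7/2) is C_P = L/π = 7/(2*π), achieved by sin(2*π/7·x).
This is the k = 3 harmonic; the ratio L/(kπ) is strictly less than C_P = L/π, consistent with the sharp inequality ||u||_L² ≤ C_P ||u'||_L².


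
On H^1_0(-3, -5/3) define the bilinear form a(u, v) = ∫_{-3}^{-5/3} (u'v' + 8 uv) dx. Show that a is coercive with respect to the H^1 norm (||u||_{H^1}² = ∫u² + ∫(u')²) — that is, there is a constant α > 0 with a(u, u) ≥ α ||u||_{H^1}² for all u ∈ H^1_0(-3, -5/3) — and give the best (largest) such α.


α = 1

Coercivity of a(·,·) on H^1_0(-3, -5/3) means a(u, u) ≥ α ||u||_{H^1}² for every u ∈ H^1_0.
The interval has length L = 4/3, and Poincaré/coercivity depend only on L. Here a(u, u) = ∫(u')² + (8)·∫u².
Here c = 8 ≥ 1, so a(u,u) = ∫(u')² + c∫u² ≥ ∫(u')² + ∫u² = ||u||_{H^1}², i.e. α = 1 works. No larger α is possible: a(u,u) ≥ α||u||_{H^1}² means (1−α)∫(u')² ≥ (α−c)∫u², and for the modes u_n = sin(nπ(x−x₀)/L) (x₀ the left endpoint) one has ∫u_n²/∫(u_n')² = (L/(nπ))² → 0, so a(u_n,u_n)/||u_n||_{H^1}² → 1. Hence the optimal constant is α = 1.
Therefore α = 1.


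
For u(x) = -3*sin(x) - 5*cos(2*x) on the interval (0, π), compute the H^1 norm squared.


||u||_{H^1(0,π)}^2 = -100 + 143*π/2

u'(x) = 10*sin(2*x) - 3*cos(x).
Expand u² and (u')² and integrate term by term on (0, π), using: for integers n ≥ 1, ∫_0^π sin²(nx) dx = ∫_0^π cos²(nx) dx = π/2; for n ≠ n', ∫_0^π sin(nx)sin(n'x) dx = ∫_0^π cos(nx)cos(n'x) dx = 0; and by product-to-sum, ∫_0^π sin(nx)cos(n'x) dx = ½∫_0^π [sin((n+n')x) + sin((n−n')x)] dx, which is 0 when n+n' is even and 2n/(n²−n'²) when n+n' is odd (it need not vanish on (0, π)).
  u² squared terms: (-5)²·∫cos(2x)² dx = 25·π/2 = 25*π/2;  (-3)²·∫sin(x)² dx = 9·π/2 = 9*π/2.
  u² cross terms: 2·(-5)·(-3)·∫cos(2x)·sin(x) dx = 30·(-2/3) = -20.
  So ∫_0^π u² dx = 25*π/2 + 9*π/2 − 20 = -20 + 17*π.
  (u')² squared terms: (-3)²·∫cos(x)² dx = 9·π/2 = 9*π/2;  (10)²·∫sin(2x)² dx = 100·π/2 = 50*π.
  (u')² cross terms: 2·(-3)·(10)·∫cos(x)·sin(2x) dx = -60·(4/3) = -80.
  So ∫_0^π (u')² dx = 9*π/2 + 50*π − 80 = -80 + 109*π/2.
||u||_{H^1}^2 = (-20 + 17*π) + (-80 + 109*π/2) = -100 + 143*π/2.


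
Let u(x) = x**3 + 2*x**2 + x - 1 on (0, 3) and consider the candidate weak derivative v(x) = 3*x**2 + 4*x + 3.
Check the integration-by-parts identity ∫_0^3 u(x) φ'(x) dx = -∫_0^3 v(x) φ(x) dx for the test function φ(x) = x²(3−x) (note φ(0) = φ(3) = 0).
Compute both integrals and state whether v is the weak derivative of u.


LHS = -513/4, RHS = -567/4. No, v is not the weak derivative of u.

u(x) = x**3 + 2*x**2 + x - 1, classical derivative u'(x) = 3*x**2 + 4*x + 1.
φ(x) = x²(3−x), so φ'(x) = 3*x*(2 - x).
Note φ(0) = φ(3) = 0, so the boundary term u·φ vanishes.
LHS = ∫_0^3 u(x) φ'(x) dx = ∫_0^3 (-3*x^5 + 9*x^3 + 9*x^2 - 6*x) dx. Term by term:
  ∫_0^3 -3*x^5 dx = -729/2;  ∫_0^3 9*x^3 dx = 729/4;  ∫_0^3 9*x^2 dx = 81;
  ∫_0^3 -6*x dx = -27.
Sum: -729/2 + 729/4 + 81 − 27 = -513/4.
So LHS = -513/4.
∫_0^3 v(x) φ(x) dx = ∫_0^3 (-3*x^5 + 5*x^4 + 9*x^3 + 9*x^2) dx. Term by term:
  ∫_0^3 -3*x^5 dx = -729/2;  ∫_0^3 5*x^4 dx = 243;  ∫_0^3 9*x^3 dx = 729/4;
  ∫_0^3 9*x^2 dx = 81.
Sum: -729/2 + 243 + 729/4 + 81 = 567/4.
So RHS = -∫_0^3 v(x) φ(x) dx = -567/4.
LHS − RHS = 27/2 ≠ 0, so the identity fails.
(For a valid weak derivative the identity must hold for EVERY test function, in particular this one. The failure shows v is NOT the weak derivative of u.)
Correct weak derivative would be u'(x) = 3*x**2 + 4*x + 1.


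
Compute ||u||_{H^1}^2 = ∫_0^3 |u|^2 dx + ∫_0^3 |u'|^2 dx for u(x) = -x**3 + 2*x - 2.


||u||_{H^1}^2 = 3867/7

The H^1 norm (squared) on an interval (0, L) is
  ||u||_{H^1}^2 = ∫_0^L u(x)^2 dx + ∫_0^L u'(x)^2 dx.
Compute u'(x) = 2 - 3*x**2.
Then u(x)^2 = x**6 - 4*x**4 + 4*x**3 + 4*x**2 - 8*x + 4 and u'(x)^2 = 9*x**4 - 12*x**2 + 4.
Integrate each monomial from 0 to 3 using ∫_0^3 c·x^n dx = c·3^(n+1)/(n+1):
  ∫_0^3 u(x)^2 dx = ∫_0^3 (x^6 - 4*x^4 + 4*x^3 + 4*x^2 - 8*x + 4) dx. Term by term:
    ∫_0^3 x^6 dx = 2187/7;  ∫_0^3 -4*x^4 dx = -972/5;  ∫_0^3 4*x^3 dx = 81;
    ∫_0^3 4*x^2 dx = 36;  ∫_0^3 -8*x dx = -36;  ∫_0^3 4 dx = 12.
  Sum: 2187/7 − 972/5 + 81 + 36 − 36 + 12 = 7386/35.
  ∫_0^3 u'(x)^2 dx = ∫_0^3 (9*x^4 - 12*x^2 + 4) dx. Term by term:
    ∫_0^3 9*x^4 dx = 2187/5;  ∫_0^3 -12*x^2 dx = -108;  ∫_0^3 4 dx = 12.
  Sum: 2187/5 − 108 + 12 = 1707/5.
Adding: ||u||_{H^1}^2 = 7386/35 + 1707/5 = 3867/7.


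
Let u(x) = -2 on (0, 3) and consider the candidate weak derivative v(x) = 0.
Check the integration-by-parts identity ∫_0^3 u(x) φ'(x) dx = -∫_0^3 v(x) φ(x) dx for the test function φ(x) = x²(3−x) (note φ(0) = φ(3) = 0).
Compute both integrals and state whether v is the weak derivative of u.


LHS = 0, RHS = 0. Yes, v = u' weakly.

u(x) = -2, classical derivative u'(x) = 0.
φ(x) = x²(3−x), so φ'(x) = 3*x*(2 - x).
Note φ(0) = φ(3) = 0, so the boundary term u·φ vanishes.
LHS = ∫_0^3 u(x) φ'(x) dx = ∫_0^3 (6*x^2 - 12*x) dx. Term by term:
  ∫_0^3 6*x^2 dx = 54;  ∫_0^3 -12*x dx = -54.
Sum: 54 − 54 = 0.
So LHS = 0.
∫_0^3 v(x) φ(x) dx = ∫_0^3 (0) dx. Term by term:
  ∫_0^3 0 dx = 0.
So RHS = -∫_0^3 v(x) φ(x) dx = 0.
LHS = RHS, so the identity holds for this test φ.
Moreover u is smooth here and v(x) = u'(x) = 0 pointwise, so the identity holds for every test function. Hence v is the weak derivative of u.


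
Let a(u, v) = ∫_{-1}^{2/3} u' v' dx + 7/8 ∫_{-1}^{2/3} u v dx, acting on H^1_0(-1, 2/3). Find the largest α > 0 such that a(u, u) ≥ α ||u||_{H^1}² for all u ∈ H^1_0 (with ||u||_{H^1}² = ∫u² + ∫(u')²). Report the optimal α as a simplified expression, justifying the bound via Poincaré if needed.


α = (175 + 72*π^2)/(8*(25 + 9*π^2))

Coercivity of a(·,·) on H^1_0(-1, 2/3) means a(u, u) ≥ α ||u||_{H^1}² for every u ∈ H^1_0.
The interval has length L = 5/3, and Poincaré/coercivity depend only on L. Here a(u, u) = ∫(u')² + (7/8)·∫u².
Here 0 < c = 7/8 < 1. The condition a(u,u) ≥ α||u||_{H^1}² reads (1−α)∫(u')² ≥ (α−c)∫u². Any admissible α is ≤ 1 (rapidly oscillating u have ∫u²/∫(u')² → 0), and α = 1 would force 0 ≥ (1−c)∫u², impossible since c < 1; so 1−α > 0. By the sharp Poincaré inequality on H^1_0 of an interval of length L, ∫(u')² ≥ (π/L)²∫u² with equality for the first sine mode sin(π(x−x₀)/L) (x₀ the left endpoint), so the inequality holds for all u iff (1−α)(π/L)² ≥ α − c, i.e. α ≤ ((π/L)² + c)/((π/L)² + 1) = (1 + c(L/π)²)/(1 + (L/π)²). With (π/L)² = 9*π^2/25 and c = 7/8, the largest admissible constant is α = ((π/L)² + c)/((π/L)² + 1).
Simplifying, α = (175 + 72*π^2)/(8*(25 + 9*π^2)).
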